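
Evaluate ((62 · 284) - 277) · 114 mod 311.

62 · 284 = 17608 ≡ 192 (mod 311)
192 - 277 = -85 ≡ 226 (mod 311)
226 · 114 = 25764 ≡ 262 (mod 311)

262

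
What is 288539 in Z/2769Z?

563

288539 = 104·2769 + 563, so 288539 ≡ 563 (mod 2769).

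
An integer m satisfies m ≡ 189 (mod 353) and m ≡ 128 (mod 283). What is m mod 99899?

95499

353⁻¹ mod 283: 353×93 ≡ 1 (mod 283), so 353⁻¹ ≡ 93.
m = 189 + 353×((128 − 189)×93 mod 283) = 189 + 353×270 = 95499.
Check: 95499 mod 353 = 189, 95499 mod 283 = 128. ✓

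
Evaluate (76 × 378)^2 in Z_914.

770

76 × 378 = 28728 ≡ 394 (mod 914)
(394)^2 ≡ 770 (mod 914)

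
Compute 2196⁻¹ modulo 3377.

Apply the Euclidean algorithm and back-substitute:
3377 = 1*2196 + 1181
2196 = 1*1181 + 1015
1181 = 1*1015 + 166
1015 = 6*166 + 19
166 = 8*19 + 14
19 = 1*14 + 5
14 = 2*5 + 4
5 = 1*4 + 1
4 = 4*1 + 0
gcd(2196, 3377) = 1, so the inverse exists.
Back-substitute for 1:
1 = 1*5 − 1*4
  = −1*14 + 3*5
  = 3*19 − 4*14
  = −4*166 + 35*19
  = 35*1015 − 214*166
  = −214*1181 + 249*1015
  = 249*2196 − 463*1181
  = −463*3377 + 712*2196
So 2196⁻¹ ≡ 712 (mod 3377).

712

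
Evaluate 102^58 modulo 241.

By square-and-multiply:
102^1 ≡ 102 (mod 241)
102^2 ≡ 102^2 = 10404 ≡ 41 (mod 241)
102^4 ≡ 41^2 = 1681 ≡ 235 (mod 241)
102^8 ≡ 235^2 = 55225 ≡ 36 (mod 241)
102^16 ≡ 36^2 = 1296 ≡ 91 (mod 241)
102^32 ≡ 91^2 = 8281 ≡ 87 (mod 241)
102^58 = 102^32 * 102^16 * 102^8 * 102^2 ≡ 87 * 91 * 36 * 41 (mod 241).
Accumulate the product:
87 * 91 = 7917 ≡ 205
205 * 36 = 7380 ≡ 150
150 * 41 = 6150 ≡ 125

125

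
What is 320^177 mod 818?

177 in binary is 10110001, i.e. 177 = 128 + 32 + 16 + 1.
320^1 ≡ 320 (mod 818)
320^2 ≡ 320^2 = 102400 ≡ 150 (mod 818)
320^4 ≡ 150^2 = 22500 ≡ 414 (mod 818)
320^8 ≡ 414^2 = 171396 ≡ 434 (mod 818)
320^16 ≡ 434^2 = 188356 ≡ 216 (mod 818)
320^32 ≡ 216^2 = 46656 ≡ 30 (mod 818)
320^64 ≡ 30^2 = 900 ≡ 82 (mod 818)
320^128 ≡ 82^2 = 6724 ≡ 180 (mod 818)
320^177 = 320^128 × 320^32 × 320^16 × 320^1 ≡ 180 × 30 × 216 × 320 (mod 818).
Accumulate the product:
180 × 30 = 5400 ≡ 492
492 × 216 = 106272 ≡ 750
750 × 320 = 240000 ≡ 326

326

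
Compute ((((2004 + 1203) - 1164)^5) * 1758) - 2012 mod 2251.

1759

2004 + 1203 = 3207 ≡ 956 (mod 2251)
956 - 1164 = -208 ≡ 2043 (mod 2251)
(2043)^5 ≡ 1942 (mod 2251)
1942 * 1758 = 3414036 ≡ 1520 (mod 2251)
1520 - 2012 = -492 ≡ 1759 (mod 2251)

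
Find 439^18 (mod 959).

Compute successive squares:
18 in binary is 10010, i.e. 18 = 16 + 2.
439^1 ≡ 439 (mod 959)
439^2 ≡ 439^2 = 192721 ≡ 921 (mod 959)
439^4 ≡ 921^2 = 848241 ≡ 485 (mod 959)
439^8 ≡ 485^2 = 235225 ≡ 270 (mod 959)
439^16 ≡ 270^2 = 72900 ≡ 16 (mod 959)
439^18 = 439^16 * 439^2 ≡ 16 * 921 (mod 959).
16 * 921 = 14736 ≡ 351 (mod 959).

351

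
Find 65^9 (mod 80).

65^1 ≡ 65 (mod 80)
65^2 ≡ 65^2 = 4225 ≡ 65 (mod 80)
65^4 ≡ 65^2 = 4225 ≡ 65 (mod 80)
65^8 ≡ 65^2 = 4225 ≡ 65 (mod 80)
65^9 = 65^8 * 65^1 ≡ 65 * 65 (mod 80).
65 * 65 = 4225 ≡ 65 (mod 80).

65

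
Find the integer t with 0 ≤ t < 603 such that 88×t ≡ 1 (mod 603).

603 = 6·88 + 75
88 = 1·75 + 13
75 = 5·13 + 10
13 = 1·10 + 3
10 = 3·3 + 1
3 = 3·1 + 0
gcd(88, 603) = 1, so the inverse exists.
Bézout: 1 = 27·603 − 185·88.
So 88⁻¹ ≡ −185 ≡ 418 (mod 603).

418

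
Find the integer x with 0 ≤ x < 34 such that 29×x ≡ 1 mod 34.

Apply the Euclidean algorithm and back-substitute:
34 = 1*29 + 5
29 = 5*5 + 4
5 = 1*4 + 1
4 = 4*1 + 0
gcd(29, 34) = 1, so the inverse exists.
Bézout: 1 = 6*34 − 7*29.
So 29⁻¹ ≡ −7 ≡ 27 (mod 34).

27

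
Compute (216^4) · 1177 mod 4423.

(216)^4 ≡ 2886 (mod 4423)
2886 · 1177 = 3396822 ≡ 4381 (mod 4423)

4381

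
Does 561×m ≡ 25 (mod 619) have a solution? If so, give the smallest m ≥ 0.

181

gcd(561, 619) = 1, so a unique solution mod 619 exists.
561⁻¹ ≡ 32 (mod 619).
m ≡ 32×25 ≡ 181 (mod 619).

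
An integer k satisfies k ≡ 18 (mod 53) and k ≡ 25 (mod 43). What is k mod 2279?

53⁻¹ mod 43: 53×13 ≡ 1 (mod 43), so 53⁻¹ ≡ 13.
k = 18 + 53×((25 − 18)×13 mod 43) = 18 + 53×5 = 283.

283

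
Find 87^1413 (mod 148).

43

1413 in binary is 10110000101, i.e. 1413 = 1024 + 256 + 128 + 4 + 1.
87^1 ≡ 87 (mod 148)
87^2 ≡ 87^2 = 7569 ≡ 21 (mod 148)
87^4 ≡ 21^2 = 441 ≡ 145 (mod 148)
87^8 ≡ 145^2 = 21025 ≡ 9 (mod 148)
87^16 ≡ 9^2 = 81 (mod 148)
87^32 ≡ 81^2 = 6561 ≡ 49 (mod 148)
87^64 ≡ 49^2 = 2401 ≡ 33 (mod 148)
87^128 ≡ 33^2 = 1089 ≡ 53 (mod 148)
87^256 ≡ 53^2 = 2809 ≡ 145 (mod 148)
87^512 ≡ 145^2 = 21025 ≡ 9 (mod 148)
87^1024 ≡ 9^2 = 81 (mod 148)
87^1413 = 87^1024 · 87^256 · 87^128 · 87^4 · 87^1 ≡ 81 · 145 · 53 · 145 · 87 (mod 148).
Accumulate the product:
81 · 145 = 11745 ≡ 53
53 · 53 = 2809 ≡ 145
145 · 145 = 21025 ≡ 9
9 · 87 = 783 ≡ 43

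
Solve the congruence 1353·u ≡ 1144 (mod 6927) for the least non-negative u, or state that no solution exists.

no solution

gcd(1353, 6927) = 3, and 3 does not divide 1144.
So the congruence has no solution.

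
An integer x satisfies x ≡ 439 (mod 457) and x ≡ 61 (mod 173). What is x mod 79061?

457⁻¹ mod 173: 457·53 ≡ 1 (mod 173), so 457⁻¹ ≡ 53.
x = 439 + 457·((61 − 439)·53 mod 173) = 439 + 457·34 = 15977.

15977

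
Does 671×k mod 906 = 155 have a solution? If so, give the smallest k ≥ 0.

gcd(671, 906) = 1, so a unique solution mod 906 exists.
671⁻¹ ≡ 293 (mod 906).
k ≡ 293×155 ≡ 115 (mod 906).

115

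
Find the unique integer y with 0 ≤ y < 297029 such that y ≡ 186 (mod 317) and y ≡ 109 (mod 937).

317⁻¹ mod 937: 317*201 ≡ 1 (mod 937), so 317⁻¹ ≡ 201.
y = 186 + 317*((109 − 186)*201 mod 937) = 186 + 317*452 = 143470.
Check: 143470 mod 317 = 186, 143470 mod 937 = 109. ✓

143470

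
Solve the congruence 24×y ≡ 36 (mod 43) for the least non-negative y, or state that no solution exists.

23

gcd(24, 43) = 1, so a unique solution mod 43 exists.
24⁻¹ ≡ 9 (mod 43).
y ≡ 9×36 ≡ 23 (mod 43).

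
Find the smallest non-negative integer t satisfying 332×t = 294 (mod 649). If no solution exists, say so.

169

gcd(332, 649) = 1, so a unique solution mod 649 exists.
332⁻¹ ≡ 303 (mod 649).
t ≡ 303×294 ≡ 169 (mod 649).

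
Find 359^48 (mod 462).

48 in binary is 110000, i.e. 48 = 32 + 16.
359^1 ≡ 359 (mod 462)
359^2 ≡ 359^2 = 128881 ≡ 445 (mod 462)
359^4 ≡ 445^2 = 198025 ≡ 289 (mod 462)
359^8 ≡ 289^2 = 83521 ≡ 361 (mod 462)
359^16 ≡ 361^2 = 130321 ≡ 37 (mod 462)
359^32 ≡ 37^2 = 1369 ≡ 445 (mod 462)
359^48 = 359^32 · 359^16 ≡ 445 · 37 (mod 462).
445 · 37 = 16465 ≡ 295 (mod 462).

295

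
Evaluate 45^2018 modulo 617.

Using repeated squaring:
2018 in binary is 11111100010, i.e. 2018 = 1024 + 512 + 256 + 128 + 64 + 32 + 2.
45^1 ≡ 45 (mod 617)
45^2 ≡ 45^2 = 2025 ≡ 174 (mod 617)
45^4 ≡ 174^2 = 30276 ≡ 43 (mod 617)
45^8 ≡ 43^2 = 1849 ≡ 615 (mod 617)
45^16 ≡ 615^2 = 378225 ≡ 4 (mod 617)
45^32 ≡ 4^2 = 16 (mod 617)
45^64 ≡ 16^2 = 256 (mod 617)
45^128 ≡ 256^2 = 65536 ≡ 134 (mod 617)
45^256 ≡ 134^2 = 17956 ≡ 63 (mod 617)
45^512 ≡ 63^2 = 3969 ≡ 267 (mod 617)
45^1024 ≡ 267^2 = 71289 ≡ 334 (mod 617)
45^2018 = 45^1024 × 45^512 × 45^256 × 45^128 × 45^64 × 45^32 × 45^2 ≡ 334 × 267 × 63 × 134 × 256 × 16 × 174 (mod 617).
Accumulate the product:
334 × 267 = 89178 ≡ 330
330 × 63 = 20790 ≡ 429
429 × 134 = 57486 ≡ 105
105 × 256 = 26880 ≡ 349
349 × 16 = 5584 ≡ 31
31 × 174 = 5394 ≡ 458

458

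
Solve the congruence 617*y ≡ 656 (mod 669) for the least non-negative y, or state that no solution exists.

502

gcd(617, 669) = 1, so a unique solution mod 669 exists.
617⁻¹ ≡ 476 (mod 669).
y ≡ 476*656 ≡ 502 (mod 669).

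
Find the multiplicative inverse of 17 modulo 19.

9

Run the extended Euclidean algorithm:
19 = 1*17 + 2
17 = 8*2 + 1
2 = 2*1 + 0
gcd(17, 19) = 1, so the inverse exists.
Back-substitute for 1:
1 = 1*17 − 8*2
  = −8*19 + 9*17
So 17⁻¹ ≡ 9 (mod 19).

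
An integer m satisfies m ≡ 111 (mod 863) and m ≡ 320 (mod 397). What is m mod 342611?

305613

863⁻¹ mod 397: 863×374 ≡ 1 (mod 397), so 863⁻¹ ≡ 374.
m = 111 + 863×((320 − 111)×374 mod 397) = 111 + 863×354 = 305613.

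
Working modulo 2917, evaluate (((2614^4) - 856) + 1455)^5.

376

(2614)^4 ≡ 2206 (mod 2917)
2206 - 856 = 1350
1350 + 1455 = 2805
(2805)^5 ≡ 376 (mod 2917)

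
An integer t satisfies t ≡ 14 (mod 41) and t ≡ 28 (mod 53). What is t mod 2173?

41⁻¹ mod 53: 41·22 ≡ 1 (mod 53), so 41⁻¹ ≡ 22.
t = 14 + 41·((28 − 14)·22 mod 53) = 14 + 41·43 = 1777.

1777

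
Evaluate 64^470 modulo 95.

Compute successive squares:
64^1 ≡ 64 (mod 95)
64^2 ≡ 64^2 = 4096 ≡ 11 (mod 95)
64^4 ≡ 11^2 = 121 ≡ 26 (mod 95)
64^8 ≡ 26^2 = 676 ≡ 11 (mod 95)
64^16 ≡ 11^2 = 121 ≡ 26 (mod 95)
64^32 ≡ 26^2 = 676 ≡ 11 (mod 95)
64^64 ≡ 11^2 = 121 ≡ 26 (mod 95)
64^128 ≡ 26^2 = 676 ≡ 11 (mod 95)
64^256 ≡ 11^2 = 121 ≡ 26 (mod 95)
64^470 = 64^256 × 64^128 × 64^64 × 64^16 × 64^4 × 64^2 ≡ 26 × 11 × 26 × 26 × 26 × 11 (mod 95).
Accumulate the product:
26 × 11 = 286 ≡ 1
1 × 26 = 26
26 × 26 = 676 ≡ 11
11 × 26 = 286 ≡ 1
1 × 11 = 11

11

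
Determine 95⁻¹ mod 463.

39

Run the extended Euclidean algorithm:
463 = 4*95 + 83
95 = 1*83 + 12
83 = 6*12 + 11
12 = 1*11 + 1
11 = 11*1 + 0
gcd(95, 463) = 1, so the inverse exists.
Back-substitute for 1:
1 = 1*12 − 1*11
  = −1*83 + 7*12
  = 7*95 − 8*83
  = −8*463 + 39*95
So 95⁻¹ ≡ 39 (mod 463).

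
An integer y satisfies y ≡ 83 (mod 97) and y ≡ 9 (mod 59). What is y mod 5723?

97⁻¹ mod 59: 97×14 ≡ 1 (mod 59), so 97⁻¹ ≡ 14.
y = 83 + 97×((9 − 83)×14 mod 59) = 83 + 97×26 = 2605.

2605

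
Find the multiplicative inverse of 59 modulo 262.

151

262 = 4*59 + 26
59 = 2*26 + 7
26 = 3*7 + 5
7 = 1*5 + 2
5 = 2*2 + 1
2 = 2*1 + 0
gcd(59, 262) = 1, so the inverse exists.
Back-substitute for 1:
1 = 1*5 − 2*2
  = −2*7 + 3*5
  = 3*26 − 11*7
  = −11*59 + 25*26
  = 25*262 − 111*59
So 59⁻¹ ≡ −111 ≡ 151 (mod 262).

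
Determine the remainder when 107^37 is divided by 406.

23

107^1 ≡ 107 (mod 406)
107^2 ≡ 107^2 = 11449 ≡ 81 (mod 406)
107^4 ≡ 81^2 = 6561 ≡ 65 (mod 406)
107^8 ≡ 65^2 = 4225 ≡ 165 (mod 406)
107^16 ≡ 165^2 = 27225 ≡ 23 (mod 406)
107^32 ≡ 23^2 = 529 ≡ 123 (mod 406)
107^37 = 107^32 × 107^4 × 107^1 ≡ 123 × 65 × 107 (mod 406).
Accumulate the product:
123 × 65 = 7995 ≡ 281
281 × 107 = 30067 ≡ 23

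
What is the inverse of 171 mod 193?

193 = 1×171 + 22
171 = 7×22 + 17
22 = 1×17 + 5
17 = 3×5 + 2
5 = 2×2 + 1
2 = 2×1 + 0
gcd(171, 193) = 1, so the inverse exists.
Bézout: 1 = 70×193 − 79×171.
So 171⁻¹ ≡ −79 ≡ 114 (mod 193).

114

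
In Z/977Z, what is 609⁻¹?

300

By the extended Euclidean algorithm:
977 = 1×609 + 368
609 = 1×368 + 241
368 = 1×241 + 127
241 = 1×127 + 114
127 = 1×114 + 13
114 = 8×13 + 10
13 = 1×10 + 3
10 = 3×3 + 1
3 = 3×1 + 0
gcd(609, 977) = 1, so the inverse exists.
Back-substitute for 1:
1 = 1×10 − 3×3
  = −3×13 + 4×10
  = 4×114 − 35×13
  = −35×127 + 39×114
  = 39×241 − 74×127
  = −74×368 + 113×241
  = 113×609 − 187×368
  = −187×977 + 300×609
So 609⁻¹ ≡ 300 (mod 977).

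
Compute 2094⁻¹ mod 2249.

1509

Run the extended Euclidean algorithm:
2249 = 1·2094 + 155
2094 = 13·155 + 79
155 = 1·79 + 76
79 = 1·76 + 3
76 = 25·3 + 1
3 = 3·1 + 0
gcd(2094, 2249) = 1, so the inverse exists.
Bézout: 1 = 689·2249 − 740·2094.
So 2094⁻¹ ≡ −740 ≡ 1509 (mod 2249).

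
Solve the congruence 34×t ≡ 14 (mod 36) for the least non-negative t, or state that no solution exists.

gcd(34, 36) = 2, and 2 | 14, so solutions exist.
Divide through by 2: 17×t ≡ 7 (mod 18).
17⁻¹ ≡ 17 (mod 18).
t ≡ 17×7 ≡ 11 (mod 18).
The smallest non-negative solution is t = 11.

11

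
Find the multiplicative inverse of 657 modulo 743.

Run the extended Euclidean algorithm:
743 = 1·657 + 86
657 = 7·86 + 55
86 = 1·55 + 31
55 = 1·31 + 24
31 = 1·24 + 7
24 = 3·7 + 3
7 = 2·3 + 1
3 = 3·1 + 0
gcd(657, 743) = 1, so the inverse exists.
Bézout: 1 = 191·743 − 216·657.
So 657⁻¹ ≡ −216 ≡ 527 (mod 743).

527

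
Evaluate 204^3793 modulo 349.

Using repeated squaring:
3793 in binary is 111011010001, i.e. 3793 = 2048 + 1024 + 512 + 128 + 64 + 16 + 1.
204^1 ≡ 204 (mod 349)
204^2 ≡ 204^2 = 41616 ≡ 85 (mod 349)
204^4 ≡ 85^2 = 7225 ≡ 245 (mod 349)
204^8 ≡ 245^2 = 60025 ≡ 346 (mod 349)
204^16 ≡ 346^2 = 119716 ≡ 9 (mod 349)
204^32 ≡ 9^2 = 81 (mod 349)
204^64 ≡ 81^2 = 6561 ≡ 279 (mod 349)
204^128 ≡ 279^2 = 77841 ≡ 14 (mod 349)
204^256 ≡ 14^2 = 196 (mod 349)
204^512 ≡ 196^2 = 38416 ≡ 26 (mod 349)
204^1024 ≡ 26^2 = 676 ≡ 327 (mod 349)
204^2048 ≡ 327^2 = 106929 ≡ 135 (mod 349)
204^3793 = 204^2048 * 204^1024 * 204^512 * 204^128 * 204^64 * 204^16 * 204^1 ≡ 135 * 327 * 26 * 14 * 279 * 9 * 204 (mod 349).
Accumulate the product:
135 * 327 = 44145 ≡ 171
171 * 26 = 4446 ≡ 258
258 * 14 = 3612 ≡ 122
122 * 279 = 34038 ≡ 185
185 * 9 = 1665 ≡ 269
269 * 204 = 54876 ≡ 83

83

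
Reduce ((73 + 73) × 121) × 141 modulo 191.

73 + 73 = 146
146 × 121 = 17666 ≡ 94 (mod 191)
94 × 141 = 13254 ≡ 75 (mod 191)

75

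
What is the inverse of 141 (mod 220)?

By the extended Euclidean algorithm:
220 = 1·141 + 79
141 = 1·79 + 62
79 = 1·62 + 17
62 = 3·17 + 11
17 = 1·11 + 6
11 = 1·6 + 5
6 = 1·5 + 1
5 = 5·1 + 0
gcd(141, 220) = 1, so the inverse exists.
Back-substitute for 1:
1 = 1·6 − 1·5
  = −1·11 + 2·6
  = 2·17 − 3·11
  = −3·62 + 11·17
  = 11·79 − 14·62
  = −14·141 + 25·79
  = 25·220 − 39·141
So 141⁻¹ ≡ −39 ≡ 181 (mod 220).

181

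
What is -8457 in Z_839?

772

-8457 = -11×839 + 772, so -8457 ≡ 772 (mod 839).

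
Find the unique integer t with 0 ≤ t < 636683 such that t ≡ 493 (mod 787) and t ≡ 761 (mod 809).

787⁻¹ mod 809: 787·478 ≡ 1 (mod 809), so 787⁻¹ ≡ 478.
t = 493 + 787·((761 − 493)·478 mod 809) = 493 + 787·282 = 222427.
Check: 222427 mod 787 = 493, 222427 mod 809 = 761. ✓

222427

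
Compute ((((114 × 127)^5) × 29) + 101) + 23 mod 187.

114 × 127 = 14478 ≡ 79 (mod 187)
(79)^5 ≡ 10 (mod 187)
10 × 29 = 290 ≡ 103 (mod 187)
103 + 101 = 204 ≡ 17 (mod 187)
17 + 23 = 40

40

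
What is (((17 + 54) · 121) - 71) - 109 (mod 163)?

98

17 + 54 = 71
71 · 121 = 8591 ≡ 115 (mod 163)
115 - 71 = 44
44 - 109 = -65 ≡ 98 (mod 163)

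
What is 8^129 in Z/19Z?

Using repeated squaring:
129 in binary is 10000001, i.e. 129 = 128 + 1.
8^1 ≡ 8 (mod 19)
8^2 ≡ 8^2 = 64 ≡ 7 (mod 19)
8^4 ≡ 7^2 = 49 ≡ 11 (mod 19)
8^8 ≡ 11^2 = 121 ≡ 7 (mod 19)
8^16 ≡ 7^2 = 49 ≡ 11 (mod 19)
8^32 ≡ 11^2 = 121 ≡ 7 (mod 19)
8^64 ≡ 7^2 = 49 ≡ 11 (mod 19)
8^128 ≡ 11^2 = 121 ≡ 7 (mod 19)
8^129 = 8^128 * 8^1 ≡ 7 * 8 (mod 19).
7 * 8 = 56 ≡ 18 (mod 19).

18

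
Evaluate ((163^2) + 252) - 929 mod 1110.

(163)^2 ≡ 1039 (mod 1110)
1039 + 252 = 1291 ≡ 181 (mod 1110)
181 - 929 = -748 ≡ 362 (mod 1110)

362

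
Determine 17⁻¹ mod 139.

90

By the extended Euclidean algorithm:
139 = 8×17 + 3
17 = 5×3 + 2
3 = 1×2 + 1
2 = 2×1 + 0
gcd(17, 139) = 1, so the inverse exists.
Bézout: 1 = 6×139 − 49×17.
So 17⁻¹ ≡ −49 ≡ 90 (mod 139).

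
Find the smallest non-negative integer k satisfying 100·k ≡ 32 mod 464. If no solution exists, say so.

56

gcd(100, 464) = 4, and 4 | 32, so solutions exist.
Divide through by 4: 25·k ≡ 8 (mod 116).
25⁻¹ ≡ 65 (mod 116).
k ≡ 65·8 ≡ 56 (mod 116).
The smallest non-negative solution is k = 56.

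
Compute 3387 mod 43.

3387 = 78*43 + 33, so 3387 ≡ 33 (mod 43).

33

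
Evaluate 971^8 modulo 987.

Compute successive squares:
971^1 ≡ 971 (mod 987)
971^2 ≡ 971^2 = 942841 ≡ 256 (mod 987)
971^4 ≡ 256^2 = 65536 ≡ 394 (mod 987)
971^8 ≡ 394^2 = 155236 ≡ 277 (mod 987)
So 971^8 ≡ 277 (mod 987).

277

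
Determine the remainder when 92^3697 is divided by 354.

290

By square-and-multiply:
92^1 ≡ 92 (mod 354)
92^2 ≡ 92^2 = 8464 ≡ 322 (mod 354)
92^4 ≡ 322^2 = 103684 ≡ 316 (mod 354)
92^8 ≡ 316^2 = 99856 ≡ 28 (mod 354)
92^16 ≡ 28^2 = 784 ≡ 76 (mod 354)
92^32 ≡ 76^2 = 5776 ≡ 112 (mod 354)
92^64 ≡ 112^2 = 12544 ≡ 154 (mod 354)
92^128 ≡ 154^2 = 23716 ≡ 352 (mod 354)
92^256 ≡ 352^2 = 123904 ≡ 4 (mod 354)
92^512 ≡ 4^2 = 16 (mod 354)
92^1024 ≡ 16^2 = 256 (mod 354)
92^2048 ≡ 256^2 = 65536 ≡ 46 (mod 354)
92^3697 = 92^2048 * 92^1024 * 92^512 * 92^64 * 92^32 * 92^16 * 92^1 ≡ 46 * 256 * 16 * 154 * 112 * 76 * 92 (mod 354).
Accumulate the product:
46 * 256 = 11776 ≡ 94
94 * 16 = 1504 ≡ 88
88 * 154 = 13552 ≡ 100
100 * 112 = 11200 ≡ 226
226 * 76 = 17176 ≡ 184
184 * 92 = 16928 ≡ 290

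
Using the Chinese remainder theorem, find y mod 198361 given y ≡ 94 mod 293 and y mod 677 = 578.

10056

293⁻¹ mod 677: 293×305 ≡ 1 (mod 677), so 293⁻¹ ≡ 305.
y = 94 + 293×((578 − 94)×305 mod 677) = 94 + 293×34 = 10056.
Check: 10056 mod 293 = 94, 10056 mod 677 = 578. ✓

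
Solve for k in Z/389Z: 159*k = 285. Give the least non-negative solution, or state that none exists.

244

gcd(159, 389) = 1, so a unique solution mod 389 exists.
159⁻¹ ≡ 252 (mod 389).
k ≡ 252*285 ≡ 244 (mod 389).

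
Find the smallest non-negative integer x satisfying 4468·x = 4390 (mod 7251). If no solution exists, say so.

gcd(4468, 7251) = 1, so a unique solution mod 7251 exists.
4468⁻¹ ≡ 2767 (mod 7251).
x ≡ 2767·4390 ≡ 1705 (mod 7251).

1705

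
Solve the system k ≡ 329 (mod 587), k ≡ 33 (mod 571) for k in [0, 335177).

587⁻¹ mod 571: 587*464 ≡ 1 (mod 571), so 587⁻¹ ≡ 464.
k = 329 + 587*((33 − 329)*464 mod 571) = 329 + 587*267 = 157058.

157058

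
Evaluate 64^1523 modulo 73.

1523 in binary is 10111110011, i.e. 1523 = 1024 + 256 + 128 + 64 + 32 + 16 + 2 + 1.
64^1 ≡ 64 (mod 73)
64^2 ≡ 64^2 = 4096 ≡ 8 (mod 73)
64^4 ≡ 8^2 = 64 (mod 73)
64^8 ≡ 64^2 = 4096 ≡ 8 (mod 73)
64^16 ≡ 8^2 = 64 (mod 73)
64^32 ≡ 64^2 = 4096 ≡ 8 (mod 73)
64^64 ≡ 8^2 = 64 (mod 73)
64^128 ≡ 64^2 = 4096 ≡ 8 (mod 73)
64^256 ≡ 8^2 = 64 (mod 73)
64^512 ≡ 64^2 = 4096 ≡ 8 (mod 73)
64^1024 ≡ 8^2 = 64 (mod 73)
64^1523 = 64^1024 × 64^256 × 64^128 × 64^64 × 64^32 × 64^16 × 64^2 × 64^1 ≡ 64 × 64 × 8 × 64 × 8 × 64 × 8 × 64 (mod 73).
Accumulate the product:
64 × 64 = 4096 ≡ 8
8 × 8 = 64
64 × 64 = 4096 ≡ 8
8 × 8 = 64
64 × 64 = 4096 ≡ 8
8 × 8 = 64
64 × 64 = 4096 ≡ 8

8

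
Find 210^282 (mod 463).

407

Using repeated squaring:
282 in binary is 100011010, i.e. 282 = 256 + 16 + 8 + 2.
210^1 ≡ 210 (mod 463)
210^2 ≡ 210^2 = 44100 ≡ 115 (mod 463)
210^4 ≡ 115^2 = 13225 ≡ 261 (mod 463)
210^8 ≡ 261^2 = 68121 ≡ 60 (mod 463)
210^16 ≡ 60^2 = 3600 ≡ 359 (mod 463)
210^32 ≡ 359^2 = 128881 ≡ 167 (mod 463)
210^64 ≡ 167^2 = 27889 ≡ 109 (mod 463)
210^128 ≡ 109^2 = 11881 ≡ 306 (mod 463)
210^256 ≡ 306^2 = 93636 ≡ 110 (mod 463)
210^282 = 210^256 · 210^16 · 210^8 · 210^2 ≡ 110 · 359 · 60 · 115 (mod 463).
Accumulate the product:
110 · 359 = 39490 ≡ 135
135 · 60 = 8100 ≡ 229
229 · 115 = 26335 ≡ 407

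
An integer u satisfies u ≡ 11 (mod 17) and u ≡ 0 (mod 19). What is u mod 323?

17⁻¹ mod 19: 17*9 ≡ 1 (mod 19), so 17⁻¹ ≡ 9.
u = 11 + 17*((0 − 11)*9 mod 19) = 11 + 17*15 = 266.
Check: 266 mod 17 = 11, 266 mod 19 = 0. ✓

266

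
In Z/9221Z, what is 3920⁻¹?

Apply the Euclidean algorithm and back-substitute:
9221 = 2·3920 + 1381
3920 = 2·1381 + 1158
1381 = 1·1158 + 223
1158 = 5·223 + 43
223 = 5·43 + 8
43 = 5·8 + 3
8 = 2·3 + 2
3 = 1·2 + 1
2 = 2·1 + 0
gcd(3920, 9221) = 1, so the inverse exists.
Back-substitute for 1:
1 = 1·3 − 1·2
  = −1·8 + 3·3
  = 3·43 − 16·8
  = −16·223 + 83·43
  = 83·1158 − 431·223
  = −431·1381 + 514·1158
  = 514·3920 − 1459·1381
  = −1459·9221 + 3432·3920
So 3920⁻¹ ≡ 3432 (mod 9221).

3432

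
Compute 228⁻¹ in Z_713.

713 = 3·228 + 29
228 = 7·29 + 25
29 = 1·25 + 4
25 = 6·4 + 1
4 = 4·1 + 0
gcd(228, 713) = 1, so the inverse exists.
Back-substitute for 1:
1 = 1·25 − 6·4
  = −6·29 + 7·25
  = 7·228 − 55·29
  = −55·713 + 172·228
So 228⁻¹ ≡ 172 (mod 713).

172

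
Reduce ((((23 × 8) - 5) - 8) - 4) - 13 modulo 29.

9

23 × 8 = 184 ≡ 10 (mod 29)
10 - 5 = 5
5 - 8 = -3 ≡ 26 (mod 29)
26 - 4 = 22
22 - 13 = 9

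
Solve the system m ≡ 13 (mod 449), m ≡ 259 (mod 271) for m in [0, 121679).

449⁻¹ mod 271: 449*169 ≡ 1 (mod 271), so 449⁻¹ ≡ 169.
m = 13 + 449*((259 − 13)*169 mod 271) = 13 + 449*111 = 49852.

49852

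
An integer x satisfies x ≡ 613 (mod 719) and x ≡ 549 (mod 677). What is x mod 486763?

719⁻¹ mod 677: 719*403 ≡ 1 (mod 677), so 719⁻¹ ≡ 403.
x = 613 + 719*((549 − 613)*403 mod 677) = 613 + 719*611 = 439922.
Check: 439922 mod 719 = 613, 439922 mod 677 = 549. ✓

439922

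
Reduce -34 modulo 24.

-34 = -2*24 + 14, so -34 ≡ 14 (mod 24).

14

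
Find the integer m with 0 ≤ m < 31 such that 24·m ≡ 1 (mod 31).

22

31 = 1·24 + 7
24 = 3·7 + 3
7 = 2·3 + 1
3 = 3·1 + 0
gcd(24, 31) = 1, so the inverse exists.
Bézout: 1 = 7·31 − 9·24.
So 24⁻¹ ≡ −9 ≡ 22 (mod 31).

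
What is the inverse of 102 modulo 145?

Run the extended Euclidean algorithm:
145 = 1×102 + 43
102 = 2×43 + 16
43 = 2×16 + 11
16 = 1×11 + 5
11 = 2×5 + 1
5 = 5×1 + 0
gcd(102, 145) = 1, so the inverse exists.
Back-substitute for 1:
1 = 1×11 − 2×5
  = −2×16 + 3×11
  = 3×43 − 8×16
  = −8×102 + 19×43
  = 19×145 − 27×102
So 102⁻¹ ≡ −27 ≡ 118 (mod 145).

118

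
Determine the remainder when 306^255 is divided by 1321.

702

By square-and-multiply:
255 in binary is 11111111, i.e. 255 = 128 + 64 + 32 + 16 + 8 + 4 + 2 + 1.
306^1 ≡ 306 (mod 1321)
306^2 ≡ 306^2 = 93636 ≡ 1166 (mod 1321)
306^4 ≡ 1166^2 = 1359556 ≡ 247 (mod 1321)
306^8 ≡ 247^2 = 61009 ≡ 243 (mod 1321)
306^16 ≡ 243^2 = 59049 ≡ 925 (mod 1321)
306^32 ≡ 925^2 = 855625 ≡ 938 (mod 1321)
306^64 ≡ 938^2 = 879844 ≡ 58 (mod 1321)
306^128 ≡ 58^2 = 3364 ≡ 722 (mod 1321)
306^255 = 306^128 · 306^64 · 306^32 · 306^16 · 306^8 · 306^4 · 306^2 · 306^1 ≡ 722 · 58 · 938 · 925 · 243 · 247 · 1166 · 306 (mod 1321).
Accumulate the product:
722 · 58 = 41876 ≡ 925
925 · 938 = 867650 ≡ 1074
1074 · 925 = 993450 ≡ 58
58 · 243 = 14094 ≡ 884
884 · 247 = 218348 ≡ 383
383 · 1166 = 446578 ≡ 80
80 · 306 = 24480 ≡ 702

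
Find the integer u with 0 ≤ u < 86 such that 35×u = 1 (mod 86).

86 = 2*35 + 16
35 = 2*16 + 3
16 = 5*3 + 1
3 = 3*1 + 0
gcd(35, 86) = 1, so the inverse exists.
Bézout: 1 = 11*86 − 27*35.
So 35⁻¹ ≡ −27 ≡ 59 (mod 86).

59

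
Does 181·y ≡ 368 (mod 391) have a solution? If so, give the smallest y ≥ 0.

69

gcd(181, 391) = 1, so a unique solution mod 391 exists.
181⁻¹ ≡ 337 (mod 391).
y ≡ 337·368 ≡ 69 (mod 391).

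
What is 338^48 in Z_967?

293

By square-and-multiply:
48 in binary is 110000, i.e. 48 = 32 + 16.
338^1 ≡ 338 (mod 967)
338^2 ≡ 338^2 = 114244 ≡ 138 (mod 967)
338^4 ≡ 138^2 = 19044 ≡ 671 (mod 967)
338^8 ≡ 671^2 = 450241 ≡ 586 (mod 967)
338^16 ≡ 586^2 = 343396 ≡ 111 (mod 967)
338^32 ≡ 111^2 = 12321 ≡ 717 (mod 967)
338^48 = 338^32 * 338^16 ≡ 717 * 111 (mod 967).
717 * 111 = 79587 ≡ 293 (mod 967).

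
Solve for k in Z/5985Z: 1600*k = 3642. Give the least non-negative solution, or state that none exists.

no solution

gcd(1600, 5985) = 5, and 5 does not divide 3642.
So the congruence has no solution.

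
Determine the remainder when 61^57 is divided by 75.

46

Using repeated squaring:
57 in binary is 111001, i.e. 57 = 32 + 16 + 8 + 1.
61^1 ≡ 61 (mod 75)
61^2 ≡ 61^2 = 3721 ≡ 46 (mod 75)
61^4 ≡ 46^2 = 2116 ≡ 16 (mod 75)
61^8 ≡ 16^2 = 256 ≡ 31 (mod 75)
61^16 ≡ 31^2 = 961 ≡ 61 (mod 75)
61^32 ≡ 61^2 = 3721 ≡ 46 (mod 75)
61^57 = 61^32 · 61^16 · 61^8 · 61^1 ≡ 46 · 61 · 31 · 61 (mod 75).
Accumulate the product:
46 · 61 = 2806 ≡ 31
31 · 31 = 961 ≡ 61
61 · 61 = 3721 ≡ 46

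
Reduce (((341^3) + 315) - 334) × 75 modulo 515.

140

(341)^3 ≡ 426 (mod 515)
426 + 315 = 741 ≡ 226 (mod 515)
226 - 334 = -108 ≡ 407 (mod 515)
407 × 75 = 30525 ≡ 140 (mod 515)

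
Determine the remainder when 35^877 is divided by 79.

Using repeated squaring:
877 in binary is 1101101101, i.e. 877 = 512 + 256 + 64 + 32 + 8 + 4 + 1.
35^1 ≡ 35 (mod 79)
35^2 ≡ 35^2 = 1225 ≡ 40 (mod 79)
35^4 ≡ 40^2 = 1600 ≡ 20 (mod 79)
35^8 ≡ 20^2 = 400 ≡ 5 (mod 79)
35^16 ≡ 5^2 = 25 (mod 79)
35^32 ≡ 25^2 = 625 ≡ 72 (mod 79)
35^64 ≡ 72^2 = 5184 ≡ 49 (mod 79)
35^128 ≡ 49^2 = 2401 ≡ 31 (mod 79)
35^256 ≡ 31^2 = 961 ≡ 13 (mod 79)
35^512 ≡ 13^2 = 169 ≡ 11 (mod 79)
35^877 = 35^512 × 35^256 × 35^64 × 35^32 × 35^8 × 35^4 × 35^1 ≡ 11 × 13 × 49 × 72 × 5 × 20 × 35 (mod 79).
Accumulate the product:
11 × 13 = 143 ≡ 64
64 × 49 = 3136 ≡ 55
55 × 72 = 3960 ≡ 10
10 × 5 = 50
50 × 20 = 1000 ≡ 52
52 × 35 = 1820 ≡ 3

3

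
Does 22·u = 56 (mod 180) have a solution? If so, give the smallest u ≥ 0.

68

gcd(22, 180) = 2, and 2 | 56, so solutions exist.
Divide through by 2: 11·u mod 90 = 28.
11⁻¹ ≡ 41 (mod 90).
u ≡ 41·28 ≡ 68 (mod 90).
The smallest non-negative solution is u = 68.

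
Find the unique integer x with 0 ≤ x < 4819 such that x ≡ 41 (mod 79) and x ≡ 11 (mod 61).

79⁻¹ mod 61: 79*17 ≡ 1 (mod 61), so 79⁻¹ ≡ 17.
x = 41 + 79*((11 − 41)*17 mod 61) = 41 + 79*39 = 3122.
Check: 3122 mod 79 = 41, 3122 mod 61 = 11. ✓

3122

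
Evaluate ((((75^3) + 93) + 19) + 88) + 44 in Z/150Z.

19

(75)^3 ≡ 75 (mod 150)
75 + 93 = 168 ≡ 18 (mod 150)
18 + 19 = 37
37 + 88 = 125
125 + 44 = 169 ≡ 19 (mod 150)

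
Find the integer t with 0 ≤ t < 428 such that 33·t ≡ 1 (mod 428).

By the extended Euclidean algorithm:
428 = 12*33 + 32
33 = 1*32 + 1
32 = 32*1 + 0
gcd(33, 428) = 1, so the inverse exists.
Bézout: 1 = −1*428 + 13*33.
So 33⁻¹ ≡ 13 (mod 428).

13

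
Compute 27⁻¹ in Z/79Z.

Run the extended Euclidean algorithm:
79 = 2*27 + 25
27 = 1*25 + 2
25 = 12*2 + 1
2 = 2*1 + 0
gcd(27, 79) = 1, so the inverse exists.
Bézout: 1 = 13*79 − 38*27.
So 27⁻¹ ≡ −38 ≡ 41 (mod 79).

41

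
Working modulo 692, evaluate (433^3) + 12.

77

(433)^3 ≡ 65 (mod 692)
65 + 12 = 77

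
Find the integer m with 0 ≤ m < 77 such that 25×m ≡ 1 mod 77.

77 = 3*25 + 2
25 = 12*2 + 1
2 = 2*1 + 0
gcd(25, 77) = 1, so the inverse exists.
Back-substitute for 1:
1 = 1*25 − 12*2
  = −12*77 + 37*25
So 25⁻¹ ≡ 37 (mod 77).

37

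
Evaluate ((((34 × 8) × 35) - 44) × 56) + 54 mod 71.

56

34 × 8 = 272 ≡ 59 (mod 71)
59 × 35 = 2065 ≡ 6 (mod 71)
6 - 44 = -38 ≡ 33 (mod 71)
33 × 56 = 1848 ≡ 2 (mod 71)
2 + 54 = 56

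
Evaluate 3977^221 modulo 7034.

Compute successive squares:
3977^1 ≡ 3977 (mod 7034)
3977^2 ≡ 3977^2 = 15816529 ≡ 4097 (mod 7034)
3977^4 ≡ 4097^2 = 16785409 ≡ 2285 (mod 7034)
3977^8 ≡ 2285^2 = 5221225 ≡ 1997 (mod 7034)
3977^16 ≡ 1997^2 = 3988009 ≡ 6765 (mod 7034)
3977^32 ≡ 6765^2 = 45765225 ≡ 2021 (mod 7034)
3977^64 ≡ 2021^2 = 4084441 ≡ 4721 (mod 7034)
3977^128 ≡ 4721^2 = 22287841 ≡ 4129 (mod 7034)
3977^221 = 3977^128 * 3977^64 * 3977^16 * 3977^8 * 3977^4 * 3977^1 ≡ 4129 * 4721 * 6765 * 1997 * 2285 * 3977 (mod 7034).
Accumulate the product:
4129 * 4721 = 19493009 ≡ 1795
1795 * 6765 = 12143175 ≡ 2491
2491 * 1997 = 4974527 ≡ 1489
1489 * 2285 = 3402365 ≡ 4943
4943 * 3977 = 19658311 ≡ 5315

5315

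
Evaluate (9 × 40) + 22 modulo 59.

28

9 × 40 = 360 ≡ 6 (mod 59)
6 + 22 = 28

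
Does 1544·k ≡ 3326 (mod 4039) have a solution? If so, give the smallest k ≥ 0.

2571

gcd(1544, 4039) = 1, so a unique solution mod 4039 exists.
1544⁻¹ ≡ 2200 (mod 4039).
k ≡ 2200·3326 ≡ 2571 (mod 4039).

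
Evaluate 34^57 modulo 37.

10

57 in binary is 111001, i.e. 57 = 32 + 16 + 8 + 1.
34^1 ≡ 34 (mod 37)
34^2 ≡ 34^2 = 1156 ≡ 9 (mod 37)
34^4 ≡ 9^2 = 81 ≡ 7 (mod 37)
34^8 ≡ 7^2 = 49 ≡ 12 (mod 37)
34^16 ≡ 12^2 = 144 ≡ 33 (mod 37)
34^32 ≡ 33^2 = 1089 ≡ 16 (mod 37)
34^57 = 34^32 * 34^16 * 34^8 * 34^1 ≡ 16 * 33 * 12 * 34 (mod 37).
Accumulate the product:
16 * 33 = 528 ≡ 10
10 * 12 = 120 ≡ 9
9 * 34 = 306 ≡ 10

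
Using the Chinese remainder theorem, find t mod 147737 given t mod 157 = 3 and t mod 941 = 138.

157⁻¹ mod 941: 157·6 ≡ 1 (mod 941), so 157⁻¹ ≡ 6.
t = 3 + 157·((138 − 3)·6 mod 941) = 3 + 157·810 = 127173.
Check: 127173 mod 157 = 3, 127173 mod 941 = 138. ✓

127173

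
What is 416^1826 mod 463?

1826 in binary is 11100100010, i.e. 1826 = 1024 + 512 + 256 + 32 + 2.
416^1 ≡ 416 (mod 463)
416^2 ≡ 416^2 = 173056 ≡ 357 (mod 463)
416^4 ≡ 357^2 = 127449 ≡ 124 (mod 463)
416^8 ≡ 124^2 = 15376 ≡ 97 (mod 463)
416^16 ≡ 97^2 = 9409 ≡ 149 (mod 463)
416^32 ≡ 149^2 = 22201 ≡ 440 (mod 463)
416^64 ≡ 440^2 = 193600 ≡ 66 (mod 463)
416^128 ≡ 66^2 = 4356 ≡ 189 (mod 463)
416^256 ≡ 189^2 = 35721 ≡ 70 (mod 463)
416^512 ≡ 70^2 = 4900 ≡ 270 (mod 463)
416^1024 ≡ 270^2 = 72900 ≡ 209 (mod 463)
416^1826 = 416^1024 * 416^512 * 416^256 * 416^32 * 416^2 ≡ 209 * 270 * 70 * 440 * 357 (mod 463).
Accumulate the product:
209 * 270 = 56430 ≡ 407
407 * 70 = 28490 ≡ 247
247 * 440 = 108680 ≡ 338
338 * 357 = 120666 ≡ 286

286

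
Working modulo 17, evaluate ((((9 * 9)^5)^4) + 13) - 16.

9 * 9 = 81 ≡ 13 (mod 17)
(13)^5 ≡ 13 (mod 17)
(13)^4 ≡ 1 (mod 17)
1 + 13 = 14
14 - 16 = -2 ≡ 15 (mod 17)

15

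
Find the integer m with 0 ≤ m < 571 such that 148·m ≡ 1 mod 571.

544

Apply the Euclidean algorithm and back-substitute:
571 = 3*148 + 127
148 = 1*127 + 21
127 = 6*21 + 1
21 = 21*1 + 0
gcd(148, 571) = 1, so the inverse exists.
Back-substitute for 1:
1 = 1*127 − 6*21
  = −6*148 + 7*127
  = 7*571 − 27*148
So 148⁻¹ ≡ −27 ≡ 544 (mod 571).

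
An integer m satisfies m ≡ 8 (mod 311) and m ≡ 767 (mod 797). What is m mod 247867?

236679

311⁻¹ mod 797: 311×756 ≡ 1 (mod 797), so 311⁻¹ ≡ 756.
m = 8 + 311×((767 − 8)×756 mod 797) = 8 + 311×761 = 236679.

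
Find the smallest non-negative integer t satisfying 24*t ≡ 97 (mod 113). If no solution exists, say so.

37

gcd(24, 113) = 1, so a unique solution mod 113 exists.
24⁻¹ ≡ 33 (mod 113).
t ≡ 33*97 ≡ 37 (mod 113).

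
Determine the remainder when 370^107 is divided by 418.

226

107 in binary is 1101011, i.e. 107 = 64 + 32 + 8 + 2 + 1.
370^1 ≡ 370 (mod 418)
370^2 ≡ 370^2 = 136900 ≡ 214 (mod 418)
370^4 ≡ 214^2 = 45796 ≡ 234 (mod 418)
370^8 ≡ 234^2 = 54756 ≡ 416 (mod 418)
370^16 ≡ 416^2 = 173056 ≡ 4 (mod 418)
370^32 ≡ 4^2 = 16 (mod 418)
370^64 ≡ 16^2 = 256 (mod 418)
370^107 = 370^64 * 370^32 * 370^8 * 370^2 * 370^1 ≡ 256 * 16 * 416 * 214 * 370 (mod 418).
Accumulate the product:
256 * 16 = 4096 ≡ 334
334 * 416 = 138944 ≡ 168
168 * 214 = 35952 ≡ 4
4 * 370 = 1480 ≡ 226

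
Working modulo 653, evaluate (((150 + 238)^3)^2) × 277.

150 + 238 = 388
(388)^3 ≡ 222 (mod 653)
(222)^2 ≡ 309 (mod 653)
309 × 277 = 85593 ≡ 50 (mod 653)

50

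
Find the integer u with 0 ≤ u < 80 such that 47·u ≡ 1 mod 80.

63

Apply the Euclidean algorithm and back-substitute:
80 = 1×47 + 33
47 = 1×33 + 14
33 = 2×14 + 5
14 = 2×5 + 4
5 = 1×4 + 1
4 = 4×1 + 0
gcd(47, 80) = 1, so the inverse exists.
Back-substitute for 1:
1 = 1×5 − 1×4
  = −1×14 + 3×5
  = 3×33 − 7×14
  = −7×47 + 10×33
  = 10×80 − 17×47
So 47⁻¹ ≡ −17 ≡ 63 (mod 80).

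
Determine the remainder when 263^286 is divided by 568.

286 in binary is 100011110, i.e. 286 = 256 + 16 + 8 + 4 + 2.
263^1 ≡ 263 (mod 568)
263^2 ≡ 263^2 = 69169 ≡ 441 (mod 568)
263^4 ≡ 441^2 = 194481 ≡ 225 (mod 568)
263^8 ≡ 225^2 = 50625 ≡ 73 (mod 568)
263^16 ≡ 73^2 = 5329 ≡ 217 (mod 568)
263^32 ≡ 217^2 = 47089 ≡ 513 (mod 568)
263^64 ≡ 513^2 = 263169 ≡ 185 (mod 568)
263^128 ≡ 185^2 = 34225 ≡ 145 (mod 568)
263^256 ≡ 145^2 = 21025 ≡ 9 (mod 568)
263^286 = 263^256 · 263^16 · 263^8 · 263^4 · 263^2 ≡ 9 · 217 · 73 · 225 · 441 (mod 568).
Accumulate the product:
9 · 217 = 1953 ≡ 249
249 · 73 = 18177 ≡ 1
1 · 225 = 225
225 · 441 = 99225 ≡ 393

393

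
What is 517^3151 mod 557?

517^1 ≡ 517 (mod 557)
517^2 ≡ 517^2 = 267289 ≡ 486 (mod 557)
517^4 ≡ 486^2 = 236196 ≡ 28 (mod 557)
517^8 ≡ 28^2 = 784 ≡ 227 (mod 557)
517^16 ≡ 227^2 = 51529 ≡ 285 (mod 557)
517^32 ≡ 285^2 = 81225 ≡ 460 (mod 557)
517^64 ≡ 460^2 = 211600 ≡ 497 (mod 557)
517^128 ≡ 497^2 = 247009 ≡ 258 (mod 557)
517^256 ≡ 258^2 = 66564 ≡ 281 (mod 557)
517^512 ≡ 281^2 = 78961 ≡ 424 (mod 557)
517^1024 ≡ 424^2 = 179776 ≡ 422 (mod 557)
517^2048 ≡ 422^2 = 178084 ≡ 401 (mod 557)
517^3151 = 517^2048 × 517^1024 × 517^64 × 517^8 × 517^4 × 517^2 × 517^1 ≡ 401 × 422 × 497 × 227 × 28 × 486 × 517 (mod 557).
Accumulate the product:
401 × 422 = 169222 ≡ 451
451 × 497 = 224147 ≡ 233
233 × 227 = 52891 ≡ 533
533 × 28 = 14924 ≡ 442
442 × 486 = 214812 ≡ 367
367 × 517 = 189739 ≡ 359

359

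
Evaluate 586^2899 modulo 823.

Using repeated squaring:
586^1 ≡ 586 (mod 823)
586^2 ≡ 586^2 = 343396 ≡ 205 (mod 823)
586^4 ≡ 205^2 = 42025 ≡ 52 (mod 823)
586^8 ≡ 52^2 = 2704 ≡ 235 (mod 823)
586^16 ≡ 235^2 = 55225 ≡ 84 (mod 823)
586^32 ≡ 84^2 = 7056 ≡ 472 (mod 823)
586^64 ≡ 472^2 = 222784 ≡ 574 (mod 823)
586^128 ≡ 574^2 = 329476 ≡ 276 (mod 823)
586^256 ≡ 276^2 = 76176 ≡ 460 (mod 823)
586^512 ≡ 460^2 = 211600 ≡ 89 (mod 823)
586^1024 ≡ 89^2 = 7921 ≡ 514 (mod 823)
586^2048 ≡ 514^2 = 264196 ≡ 13 (mod 823)
586^2899 = 586^2048 · 586^512 · 586^256 · 586^64 · 586^16 · 586^2 · 586^1 ≡ 13 · 89 · 460 · 574 · 84 · 205 · 586 (mod 823).
Accumulate the product:
13 · 89 = 1157 ≡ 334
334 · 460 = 153640 ≡ 562
562 · 574 = 322588 ≡ 795
795 · 84 = 66780 ≡ 117
117 · 205 = 23985 ≡ 118
118 · 586 = 69148 ≡ 16

16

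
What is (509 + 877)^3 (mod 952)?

509 + 877 = 1386 ≡ 434 (mod 952)
(434)^3 ≡ 168 (mod 952)

168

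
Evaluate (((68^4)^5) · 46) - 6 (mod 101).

(68)^4 ≡ 80 (mod 101)
(80)^5 ≡ 36 (mod 101)
36 · 46 = 1656 ≡ 40 (mod 101)
40 - 6 = 34

34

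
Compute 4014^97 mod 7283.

Compute successive squares:
4014^1 ≡ 4014 (mod 7283)
4014^2 ≡ 4014^2 = 16112196 ≡ 2200 (mod 7283)
4014^4 ≡ 2200^2 = 4840000 ≡ 4088 (mod 7283)
4014^8 ≡ 4088^2 = 16711744 ≡ 4542 (mod 7283)
4014^16 ≡ 4542^2 = 20629764 ≡ 4308 (mod 7283)
4014^32 ≡ 4308^2 = 18558864 ≡ 1780 (mod 7283)
4014^64 ≡ 1780^2 = 3168400 ≡ 295 (mod 7283)
4014^97 = 4014^64 × 4014^32 × 4014^1 ≡ 295 × 1780 × 4014 (mod 7283).
Accumulate the product:
295 × 1780 = 525100 ≡ 724
724 × 4014 = 2906136 ≡ 219

219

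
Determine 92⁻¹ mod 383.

204

By the extended Euclidean algorithm:
383 = 4*92 + 15
92 = 6*15 + 2
15 = 7*2 + 1
2 = 2*1 + 0
gcd(92, 383) = 1, so the inverse exists.
Bézout: 1 = 43*383 − 179*92.
So 92⁻¹ ≡ −179 ≡ 204 (mod 383).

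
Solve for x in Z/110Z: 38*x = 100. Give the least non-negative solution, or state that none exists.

20

gcd(38, 110) = 2, and 2 | 100, so solutions exist.
Divide through by 2: 19*x mod 55 = 50.
19⁻¹ ≡ 29 (mod 55).
x ≡ 29*50 ≡ 20 (mod 55).
The smallest non-negative solution is x = 20.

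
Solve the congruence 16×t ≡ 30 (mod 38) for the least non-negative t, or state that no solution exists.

9

gcd(16, 38) = 2, and 2 | 30, so solutions exist.
Divide through by 2: 8×t mod 19 = 15.
8⁻¹ ≡ 12 (mod 19).
t ≡ 12×15 ≡ 9 (mod 19).
The smallest non-negative solution is t = 9.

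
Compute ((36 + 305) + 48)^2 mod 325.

196

36 + 305 = 341 ≡ 16 (mod 325)
16 + 48 = 64
(64)^2 ≡ 196 (mod 325)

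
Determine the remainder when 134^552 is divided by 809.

By square-and-multiply:
552 in binary is 1000101000, i.e. 552 = 512 + 32 + 8.
134^1 ≡ 134 (mod 809)
134^2 ≡ 134^2 = 17956 ≡ 158 (mod 809)
134^4 ≡ 158^2 = 24964 ≡ 694 (mod 809)
134^8 ≡ 694^2 = 481636 ≡ 281 (mod 809)
134^16 ≡ 281^2 = 78961 ≡ 488 (mod 809)
134^32 ≡ 488^2 = 238144 ≡ 298 (mod 809)
134^64 ≡ 298^2 = 88804 ≡ 623 (mod 809)
134^128 ≡ 623^2 = 388129 ≡ 618 (mod 809)
134^256 ≡ 618^2 = 381924 ≡ 76 (mod 809)
134^512 ≡ 76^2 = 5776 ≡ 113 (mod 809)
134^552 = 134^512 × 134^32 × 134^8 ≡ 113 × 298 × 281 (mod 809).
Accumulate the product:
113 × 298 = 33674 ≡ 505
505 × 281 = 141905 ≡ 330

330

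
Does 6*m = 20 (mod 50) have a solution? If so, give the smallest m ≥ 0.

20

gcd(6, 50) = 2, and 2 | 20, so solutions exist.
Divide through by 2: 3*m ≡ 10 mod 25.
3⁻¹ ≡ 17 (mod 25).
m ≡ 17*10 ≡ 20 (mod 25).
The smallest non-negative solution is m = 20.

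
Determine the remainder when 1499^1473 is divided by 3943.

1499^1 ≡ 1499 (mod 3943)
1499^2 ≡ 1499^2 = 2247001 ≡ 3434 (mod 3943)
1499^4 ≡ 3434^2 = 11792356 ≡ 2786 (mod 3943)
1499^8 ≡ 2786^2 = 7761796 ≡ 1972 (mod 3943)
1499^16 ≡ 1972^2 = 3888784 ≡ 986 (mod 3943)
1499^32 ≡ 986^2 = 972196 ≡ 2218 (mod 3943)
1499^64 ≡ 2218^2 = 4919524 ≡ 2603 (mod 3943)
1499^128 ≡ 2603^2 = 6775609 ≡ 1535 (mod 3943)
1499^256 ≡ 1535^2 = 2356225 ≡ 2254 (mod 3943)
1499^512 ≡ 2254^2 = 5080516 ≡ 1932 (mod 3943)
1499^1024 ≡ 1932^2 = 3732624 ≡ 2546 (mod 3943)
1499^1473 = 1499^1024 × 1499^256 × 1499^128 × 1499^64 × 1499^1 ≡ 2546 × 2254 × 1535 × 2603 × 1499 (mod 3943).
Accumulate the product:
2546 × 2254 = 5738684 ≡ 1619
1619 × 1535 = 2485165 ≡ 1075
1075 × 2603 = 2798225 ≡ 2638
2638 × 1499 = 3954362 ≡ 3476

3476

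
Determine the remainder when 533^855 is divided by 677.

538

533^1 ≡ 533 (mod 677)
533^2 ≡ 533^2 = 284089 ≡ 426 (mod 677)
533^4 ≡ 426^2 = 181476 ≡ 40 (mod 677)
533^8 ≡ 40^2 = 1600 ≡ 246 (mod 677)
533^16 ≡ 246^2 = 60516 ≡ 263 (mod 677)
533^32 ≡ 263^2 = 69169 ≡ 115 (mod 677)
533^64 ≡ 115^2 = 13225 ≡ 362 (mod 677)
533^128 ≡ 362^2 = 131044 ≡ 383 (mod 677)
533^256 ≡ 383^2 = 146689 ≡ 457 (mod 677)
533^512 ≡ 457^2 = 208849 ≡ 333 (mod 677)
533^855 = 533^512 * 533^256 * 533^64 * 533^16 * 533^4 * 533^2 * 533^1 ≡ 333 * 457 * 362 * 263 * 40 * 426 * 533 (mod 677).
Accumulate the product:
333 * 457 = 152181 ≡ 533
533 * 362 = 192946 ≡ 1
1 * 263 = 263
263 * 40 = 10520 ≡ 365
365 * 426 = 155490 ≡ 457
457 * 533 = 243581 ≡ 538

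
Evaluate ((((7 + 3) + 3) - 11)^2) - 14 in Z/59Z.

7 + 3 = 10
10 + 3 = 13
13 - 11 = 2
(2)^2 ≡ 4 (mod 59)
4 - 14 = -10 ≡ 49 (mod 59)

49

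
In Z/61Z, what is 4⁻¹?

46

Run the extended Euclidean algorithm:
61 = 15*4 + 1
4 = 4*1 + 0
gcd(4, 61) = 1, so the inverse exists.
Bézout: 1 = 1*61 − 15*4.
So 4⁻¹ ≡ −15 ≡ 46 (mod 61).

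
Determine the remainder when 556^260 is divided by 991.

510

Using repeated squaring:
260 in binary is 100000100, i.e. 260 = 256 + 4.
556^1 ≡ 556 (mod 991)
556^2 ≡ 556^2 = 309136 ≡ 935 (mod 991)
556^4 ≡ 935^2 = 874225 ≡ 163 (mod 991)
556^8 ≡ 163^2 = 26569 ≡ 803 (mod 991)
556^16 ≡ 803^2 = 644809 ≡ 659 (mod 991)
556^32 ≡ 659^2 = 434281 ≡ 223 (mod 991)
556^64 ≡ 223^2 = 49729 ≡ 179 (mod 991)
556^128 ≡ 179^2 = 32041 ≡ 329 (mod 991)
556^256 ≡ 329^2 = 108241 ≡ 222 (mod 991)
556^260 = 556^256 * 556^4 ≡ 222 * 163 (mod 991).
222 * 163 = 36186 ≡ 510 (mod 991).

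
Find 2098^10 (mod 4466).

By square-and-multiply:
10 in binary is 1010, i.e. 10 = 8 + 2.
2098^1 ≡ 2098 (mod 4466)
2098^2 ≡ 2098^2 = 4401604 ≡ 2594 (mod 4466)
2098^4 ≡ 2594^2 = 6728836 ≡ 3040 (mod 4466)
2098^8 ≡ 3040^2 = 9241600 ≡ 1446 (mod 4466)
2098^10 = 2098^8 × 2098^2 ≡ 1446 × 2594 (mod 4466).
1446 × 2594 = 3750924 ≡ 3950 (mod 4466).

3950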